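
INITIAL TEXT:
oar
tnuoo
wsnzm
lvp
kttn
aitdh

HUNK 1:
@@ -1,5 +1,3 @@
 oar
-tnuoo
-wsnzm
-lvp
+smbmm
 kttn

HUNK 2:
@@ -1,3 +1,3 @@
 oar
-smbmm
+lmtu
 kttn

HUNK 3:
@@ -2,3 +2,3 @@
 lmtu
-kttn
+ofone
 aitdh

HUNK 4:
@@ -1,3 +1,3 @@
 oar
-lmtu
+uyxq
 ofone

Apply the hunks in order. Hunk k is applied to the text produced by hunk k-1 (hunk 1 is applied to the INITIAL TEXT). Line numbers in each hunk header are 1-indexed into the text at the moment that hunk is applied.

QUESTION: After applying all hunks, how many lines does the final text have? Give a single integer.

Hunk 1: at line 1 remove [tnuoo,wsnzm,lvp] add [smbmm] -> 4 lines: oar smbmm kttn aitdh
Hunk 2: at line 1 remove [smbmm] add [lmtu] -> 4 lines: oar lmtu kttn aitdh
Hunk 3: at line 2 remove [kttn] add [ofone] -> 4 lines: oar lmtu ofone aitdh
Hunk 4: at line 1 remove [lmtu] add [uyxq] -> 4 lines: oar uyxq ofone aitdh
Final line count: 4

Answer: 4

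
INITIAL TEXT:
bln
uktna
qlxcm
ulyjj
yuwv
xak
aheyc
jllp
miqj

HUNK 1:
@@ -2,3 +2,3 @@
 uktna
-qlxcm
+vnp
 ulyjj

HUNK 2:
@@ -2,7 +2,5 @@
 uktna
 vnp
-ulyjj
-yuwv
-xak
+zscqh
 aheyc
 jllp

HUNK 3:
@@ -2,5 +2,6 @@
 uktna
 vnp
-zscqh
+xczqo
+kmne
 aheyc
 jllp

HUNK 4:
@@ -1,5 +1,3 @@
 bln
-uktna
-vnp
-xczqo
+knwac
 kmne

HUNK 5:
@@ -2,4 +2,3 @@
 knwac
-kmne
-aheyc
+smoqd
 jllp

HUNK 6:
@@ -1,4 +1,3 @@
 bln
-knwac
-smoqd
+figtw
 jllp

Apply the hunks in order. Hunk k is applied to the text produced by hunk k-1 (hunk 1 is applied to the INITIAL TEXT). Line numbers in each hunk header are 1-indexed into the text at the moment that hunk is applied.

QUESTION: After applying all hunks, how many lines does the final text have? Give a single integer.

Answer: 4

Derivation:
Hunk 1: at line 2 remove [qlxcm] add [vnp] -> 9 lines: bln uktna vnp ulyjj yuwv xak aheyc jllp miqj
Hunk 2: at line 2 remove [ulyjj,yuwv,xak] add [zscqh] -> 7 lines: bln uktna vnp zscqh aheyc jllp miqj
Hunk 3: at line 2 remove [zscqh] add [xczqo,kmne] -> 8 lines: bln uktna vnp xczqo kmne aheyc jllp miqj
Hunk 4: at line 1 remove [uktna,vnp,xczqo] add [knwac] -> 6 lines: bln knwac kmne aheyc jllp miqj
Hunk 5: at line 2 remove [kmne,aheyc] add [smoqd] -> 5 lines: bln knwac smoqd jllp miqj
Hunk 6: at line 1 remove [knwac,smoqd] add [figtw] -> 4 lines: bln figtw jllp miqj
Final line count: 4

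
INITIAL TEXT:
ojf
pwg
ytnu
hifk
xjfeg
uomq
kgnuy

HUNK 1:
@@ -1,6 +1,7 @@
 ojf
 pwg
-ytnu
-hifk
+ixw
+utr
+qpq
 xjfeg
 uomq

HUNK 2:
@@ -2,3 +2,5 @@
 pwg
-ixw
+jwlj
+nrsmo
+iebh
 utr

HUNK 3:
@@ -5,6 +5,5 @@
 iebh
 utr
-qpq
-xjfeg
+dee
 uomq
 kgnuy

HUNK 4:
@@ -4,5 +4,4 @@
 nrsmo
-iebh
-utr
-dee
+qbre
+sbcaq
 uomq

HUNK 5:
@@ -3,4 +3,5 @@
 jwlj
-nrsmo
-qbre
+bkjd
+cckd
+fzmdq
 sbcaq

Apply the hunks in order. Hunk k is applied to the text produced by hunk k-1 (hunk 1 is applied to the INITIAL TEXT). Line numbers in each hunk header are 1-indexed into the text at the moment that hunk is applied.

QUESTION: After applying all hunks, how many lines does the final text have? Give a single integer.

Hunk 1: at line 1 remove [ytnu,hifk] add [ixw,utr,qpq] -> 8 lines: ojf pwg ixw utr qpq xjfeg uomq kgnuy
Hunk 2: at line 2 remove [ixw] add [jwlj,nrsmo,iebh] -> 10 lines: ojf pwg jwlj nrsmo iebh utr qpq xjfeg uomq kgnuy
Hunk 3: at line 5 remove [qpq,xjfeg] add [dee] -> 9 lines: ojf pwg jwlj nrsmo iebh utr dee uomq kgnuy
Hunk 4: at line 4 remove [iebh,utr,dee] add [qbre,sbcaq] -> 8 lines: ojf pwg jwlj nrsmo qbre sbcaq uomq kgnuy
Hunk 5: at line 3 remove [nrsmo,qbre] add [bkjd,cckd,fzmdq] -> 9 lines: ojf pwg jwlj bkjd cckd fzmdq sbcaq uomq kgnuy
Final line count: 9

Answer: 9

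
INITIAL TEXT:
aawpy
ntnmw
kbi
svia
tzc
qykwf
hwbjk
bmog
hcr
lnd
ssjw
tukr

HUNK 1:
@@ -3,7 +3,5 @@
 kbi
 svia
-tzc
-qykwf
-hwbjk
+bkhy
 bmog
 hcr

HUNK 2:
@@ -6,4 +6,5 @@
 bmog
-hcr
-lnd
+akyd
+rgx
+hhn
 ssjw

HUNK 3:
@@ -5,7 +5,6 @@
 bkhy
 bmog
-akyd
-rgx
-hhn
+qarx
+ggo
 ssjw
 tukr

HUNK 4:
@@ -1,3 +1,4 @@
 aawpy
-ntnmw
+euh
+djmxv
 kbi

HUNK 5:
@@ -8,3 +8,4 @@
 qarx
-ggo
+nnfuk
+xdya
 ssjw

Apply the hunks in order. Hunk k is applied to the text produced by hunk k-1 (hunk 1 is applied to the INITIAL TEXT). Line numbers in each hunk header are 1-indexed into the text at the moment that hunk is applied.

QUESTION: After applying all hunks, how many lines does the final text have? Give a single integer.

Hunk 1: at line 3 remove [tzc,qykwf,hwbjk] add [bkhy] -> 10 lines: aawpy ntnmw kbi svia bkhy bmog hcr lnd ssjw tukr
Hunk 2: at line 6 remove [hcr,lnd] add [akyd,rgx,hhn] -> 11 lines: aawpy ntnmw kbi svia bkhy bmog akyd rgx hhn ssjw tukr
Hunk 3: at line 5 remove [akyd,rgx,hhn] add [qarx,ggo] -> 10 lines: aawpy ntnmw kbi svia bkhy bmog qarx ggo ssjw tukr
Hunk 4: at line 1 remove [ntnmw] add [euh,djmxv] -> 11 lines: aawpy euh djmxv kbi svia bkhy bmog qarx ggo ssjw tukr
Hunk 5: at line 8 remove [ggo] add [nnfuk,xdya] -> 12 lines: aawpy euh djmxv kbi svia bkhy bmog qarx nnfuk xdya ssjw tukr
Final line count: 12

Answer: 12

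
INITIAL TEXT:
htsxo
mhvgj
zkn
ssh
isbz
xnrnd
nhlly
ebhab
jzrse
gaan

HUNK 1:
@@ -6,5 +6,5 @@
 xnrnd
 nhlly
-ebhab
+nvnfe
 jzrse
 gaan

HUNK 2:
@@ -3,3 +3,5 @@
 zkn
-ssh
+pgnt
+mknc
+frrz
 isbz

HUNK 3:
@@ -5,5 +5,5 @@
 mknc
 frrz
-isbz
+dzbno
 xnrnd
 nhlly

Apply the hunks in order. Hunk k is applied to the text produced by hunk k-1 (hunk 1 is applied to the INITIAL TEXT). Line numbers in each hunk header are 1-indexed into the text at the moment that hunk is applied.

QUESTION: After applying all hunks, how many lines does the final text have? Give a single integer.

Answer: 12

Derivation:
Hunk 1: at line 6 remove [ebhab] add [nvnfe] -> 10 lines: htsxo mhvgj zkn ssh isbz xnrnd nhlly nvnfe jzrse gaan
Hunk 2: at line 3 remove [ssh] add [pgnt,mknc,frrz] -> 12 lines: htsxo mhvgj zkn pgnt mknc frrz isbz xnrnd nhlly nvnfe jzrse gaan
Hunk 3: at line 5 remove [isbz] add [dzbno] -> 12 lines: htsxo mhvgj zkn pgnt mknc frrz dzbno xnrnd nhlly nvnfe jzrse gaan
Final line count: 12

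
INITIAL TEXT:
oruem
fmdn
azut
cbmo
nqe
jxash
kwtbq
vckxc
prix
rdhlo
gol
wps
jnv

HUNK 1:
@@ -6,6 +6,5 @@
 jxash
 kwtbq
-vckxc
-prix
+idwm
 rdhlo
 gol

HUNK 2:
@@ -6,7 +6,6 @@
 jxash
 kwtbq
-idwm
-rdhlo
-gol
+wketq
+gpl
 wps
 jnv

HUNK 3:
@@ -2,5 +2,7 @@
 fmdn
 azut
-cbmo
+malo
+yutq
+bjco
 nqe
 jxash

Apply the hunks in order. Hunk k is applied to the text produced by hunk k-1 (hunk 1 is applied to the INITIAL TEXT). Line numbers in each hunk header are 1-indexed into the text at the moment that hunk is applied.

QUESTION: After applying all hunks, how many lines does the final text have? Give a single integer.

Answer: 13

Derivation:
Hunk 1: at line 6 remove [vckxc,prix] add [idwm] -> 12 lines: oruem fmdn azut cbmo nqe jxash kwtbq idwm rdhlo gol wps jnv
Hunk 2: at line 6 remove [idwm,rdhlo,gol] add [wketq,gpl] -> 11 lines: oruem fmdn azut cbmo nqe jxash kwtbq wketq gpl wps jnv
Hunk 3: at line 2 remove [cbmo] add [malo,yutq,bjco] -> 13 lines: oruem fmdn azut malo yutq bjco nqe jxash kwtbq wketq gpl wps jnv
Final line count: 13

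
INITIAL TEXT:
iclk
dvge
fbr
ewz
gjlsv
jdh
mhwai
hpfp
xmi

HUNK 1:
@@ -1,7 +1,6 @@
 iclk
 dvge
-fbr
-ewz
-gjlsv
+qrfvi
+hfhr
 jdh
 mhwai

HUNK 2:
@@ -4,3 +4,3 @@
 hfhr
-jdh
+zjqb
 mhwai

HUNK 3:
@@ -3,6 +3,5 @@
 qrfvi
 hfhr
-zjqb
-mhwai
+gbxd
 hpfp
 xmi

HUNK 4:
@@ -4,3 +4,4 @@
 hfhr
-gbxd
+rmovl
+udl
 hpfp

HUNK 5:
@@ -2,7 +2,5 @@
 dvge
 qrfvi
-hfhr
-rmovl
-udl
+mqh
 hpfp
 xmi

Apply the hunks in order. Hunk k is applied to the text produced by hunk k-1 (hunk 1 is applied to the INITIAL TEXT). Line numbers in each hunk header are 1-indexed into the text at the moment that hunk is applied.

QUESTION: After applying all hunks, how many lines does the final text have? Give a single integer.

Answer: 6

Derivation:
Hunk 1: at line 1 remove [fbr,ewz,gjlsv] add [qrfvi,hfhr] -> 8 lines: iclk dvge qrfvi hfhr jdh mhwai hpfp xmi
Hunk 2: at line 4 remove [jdh] add [zjqb] -> 8 lines: iclk dvge qrfvi hfhr zjqb mhwai hpfp xmi
Hunk 3: at line 3 remove [zjqb,mhwai] add [gbxd] -> 7 lines: iclk dvge qrfvi hfhr gbxd hpfp xmi
Hunk 4: at line 4 remove [gbxd] add [rmovl,udl] -> 8 lines: iclk dvge qrfvi hfhr rmovl udl hpfp xmi
Hunk 5: at line 2 remove [hfhr,rmovl,udl] add [mqh] -> 6 lines: iclk dvge qrfvi mqh hpfp xmi
Final line count: 6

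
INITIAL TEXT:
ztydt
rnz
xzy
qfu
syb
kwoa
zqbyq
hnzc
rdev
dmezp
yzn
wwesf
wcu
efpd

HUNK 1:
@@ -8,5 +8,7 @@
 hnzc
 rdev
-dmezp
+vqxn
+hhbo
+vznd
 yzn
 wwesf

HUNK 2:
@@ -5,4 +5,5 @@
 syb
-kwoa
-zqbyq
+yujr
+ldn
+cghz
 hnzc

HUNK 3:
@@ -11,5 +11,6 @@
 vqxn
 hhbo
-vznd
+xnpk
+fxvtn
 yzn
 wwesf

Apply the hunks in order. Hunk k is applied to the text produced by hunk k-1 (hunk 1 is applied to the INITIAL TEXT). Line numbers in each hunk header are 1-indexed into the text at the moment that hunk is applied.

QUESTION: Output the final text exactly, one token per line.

Answer: ztydt
rnz
xzy
qfu
syb
yujr
ldn
cghz
hnzc
rdev
vqxn
hhbo
xnpk
fxvtn
yzn
wwesf
wcu
efpd

Derivation:
Hunk 1: at line 8 remove [dmezp] add [vqxn,hhbo,vznd] -> 16 lines: ztydt rnz xzy qfu syb kwoa zqbyq hnzc rdev vqxn hhbo vznd yzn wwesf wcu efpd
Hunk 2: at line 5 remove [kwoa,zqbyq] add [yujr,ldn,cghz] -> 17 lines: ztydt rnz xzy qfu syb yujr ldn cghz hnzc rdev vqxn hhbo vznd yzn wwesf wcu efpd
Hunk 3: at line 11 remove [vznd] add [xnpk,fxvtn] -> 18 lines: ztydt rnz xzy qfu syb yujr ldn cghz hnzc rdev vqxn hhbo xnpk fxvtn yzn wwesf wcu efpd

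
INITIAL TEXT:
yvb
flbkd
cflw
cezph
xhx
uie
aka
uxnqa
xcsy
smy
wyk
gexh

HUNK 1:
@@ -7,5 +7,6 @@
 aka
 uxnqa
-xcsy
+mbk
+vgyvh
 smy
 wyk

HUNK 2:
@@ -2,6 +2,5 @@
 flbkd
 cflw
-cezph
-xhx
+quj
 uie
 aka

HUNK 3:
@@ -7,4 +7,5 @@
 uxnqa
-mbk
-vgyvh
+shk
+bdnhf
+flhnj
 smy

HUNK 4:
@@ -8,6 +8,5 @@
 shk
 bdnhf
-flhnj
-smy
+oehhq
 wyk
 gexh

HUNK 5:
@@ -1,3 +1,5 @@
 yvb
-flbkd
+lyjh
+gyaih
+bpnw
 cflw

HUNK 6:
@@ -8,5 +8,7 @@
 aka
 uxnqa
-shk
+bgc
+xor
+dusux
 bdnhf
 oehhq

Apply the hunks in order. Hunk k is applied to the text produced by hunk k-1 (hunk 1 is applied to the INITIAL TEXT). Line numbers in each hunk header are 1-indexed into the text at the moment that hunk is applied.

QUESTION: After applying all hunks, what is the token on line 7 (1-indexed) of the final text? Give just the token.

Answer: uie

Derivation:
Hunk 1: at line 7 remove [xcsy] add [mbk,vgyvh] -> 13 lines: yvb flbkd cflw cezph xhx uie aka uxnqa mbk vgyvh smy wyk gexh
Hunk 2: at line 2 remove [cezph,xhx] add [quj] -> 12 lines: yvb flbkd cflw quj uie aka uxnqa mbk vgyvh smy wyk gexh
Hunk 3: at line 7 remove [mbk,vgyvh] add [shk,bdnhf,flhnj] -> 13 lines: yvb flbkd cflw quj uie aka uxnqa shk bdnhf flhnj smy wyk gexh
Hunk 4: at line 8 remove [flhnj,smy] add [oehhq] -> 12 lines: yvb flbkd cflw quj uie aka uxnqa shk bdnhf oehhq wyk gexh
Hunk 5: at line 1 remove [flbkd] add [lyjh,gyaih,bpnw] -> 14 lines: yvb lyjh gyaih bpnw cflw quj uie aka uxnqa shk bdnhf oehhq wyk gexh
Hunk 6: at line 8 remove [shk] add [bgc,xor,dusux] -> 16 lines: yvb lyjh gyaih bpnw cflw quj uie aka uxnqa bgc xor dusux bdnhf oehhq wyk gexh
Final line 7: uie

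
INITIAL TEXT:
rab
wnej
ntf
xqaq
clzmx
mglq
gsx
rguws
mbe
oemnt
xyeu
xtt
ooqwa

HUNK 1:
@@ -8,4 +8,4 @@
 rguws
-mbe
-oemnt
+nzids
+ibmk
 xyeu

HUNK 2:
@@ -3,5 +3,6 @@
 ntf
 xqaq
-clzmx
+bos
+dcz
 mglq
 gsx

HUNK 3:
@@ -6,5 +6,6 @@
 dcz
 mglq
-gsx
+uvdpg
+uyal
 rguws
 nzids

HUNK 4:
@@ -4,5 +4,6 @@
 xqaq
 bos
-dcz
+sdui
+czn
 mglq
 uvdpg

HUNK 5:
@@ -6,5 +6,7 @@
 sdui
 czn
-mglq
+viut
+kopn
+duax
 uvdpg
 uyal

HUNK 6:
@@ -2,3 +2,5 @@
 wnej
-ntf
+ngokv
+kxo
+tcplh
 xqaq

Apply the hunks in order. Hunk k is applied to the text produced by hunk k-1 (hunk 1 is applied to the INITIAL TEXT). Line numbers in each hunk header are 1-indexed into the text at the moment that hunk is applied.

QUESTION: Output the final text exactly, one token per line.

Answer: rab
wnej
ngokv
kxo
tcplh
xqaq
bos
sdui
czn
viut
kopn
duax
uvdpg
uyal
rguws
nzids
ibmk
xyeu
xtt
ooqwa

Derivation:
Hunk 1: at line 8 remove [mbe,oemnt] add [nzids,ibmk] -> 13 lines: rab wnej ntf xqaq clzmx mglq gsx rguws nzids ibmk xyeu xtt ooqwa
Hunk 2: at line 3 remove [clzmx] add [bos,dcz] -> 14 lines: rab wnej ntf xqaq bos dcz mglq gsx rguws nzids ibmk xyeu xtt ooqwa
Hunk 3: at line 6 remove [gsx] add [uvdpg,uyal] -> 15 lines: rab wnej ntf xqaq bos dcz mglq uvdpg uyal rguws nzids ibmk xyeu xtt ooqwa
Hunk 4: at line 4 remove [dcz] add [sdui,czn] -> 16 lines: rab wnej ntf xqaq bos sdui czn mglq uvdpg uyal rguws nzids ibmk xyeu xtt ooqwa
Hunk 5: at line 6 remove [mglq] add [viut,kopn,duax] -> 18 lines: rab wnej ntf xqaq bos sdui czn viut kopn duax uvdpg uyal rguws nzids ibmk xyeu xtt ooqwa
Hunk 6: at line 2 remove [ntf] add [ngokv,kxo,tcplh] -> 20 lines: rab wnej ngokv kxo tcplh xqaq bos sdui czn viut kopn duax uvdpg uyal rguws nzids ibmk xyeu xtt ooqwa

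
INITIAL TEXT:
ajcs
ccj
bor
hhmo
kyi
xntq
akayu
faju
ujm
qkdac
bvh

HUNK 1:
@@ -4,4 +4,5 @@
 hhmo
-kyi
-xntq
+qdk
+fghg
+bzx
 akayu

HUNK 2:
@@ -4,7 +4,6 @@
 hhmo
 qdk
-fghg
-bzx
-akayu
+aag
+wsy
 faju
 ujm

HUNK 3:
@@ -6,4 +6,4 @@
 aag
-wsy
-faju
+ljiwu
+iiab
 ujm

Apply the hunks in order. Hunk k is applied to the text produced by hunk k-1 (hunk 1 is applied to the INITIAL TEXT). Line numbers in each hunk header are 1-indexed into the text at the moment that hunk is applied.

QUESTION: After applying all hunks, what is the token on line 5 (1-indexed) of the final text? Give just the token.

Hunk 1: at line 4 remove [kyi,xntq] add [qdk,fghg,bzx] -> 12 lines: ajcs ccj bor hhmo qdk fghg bzx akayu faju ujm qkdac bvh
Hunk 2: at line 4 remove [fghg,bzx,akayu] add [aag,wsy] -> 11 lines: ajcs ccj bor hhmo qdk aag wsy faju ujm qkdac bvh
Hunk 3: at line 6 remove [wsy,faju] add [ljiwu,iiab] -> 11 lines: ajcs ccj bor hhmo qdk aag ljiwu iiab ujm qkdac bvh
Final line 5: qdk

Answer: qdk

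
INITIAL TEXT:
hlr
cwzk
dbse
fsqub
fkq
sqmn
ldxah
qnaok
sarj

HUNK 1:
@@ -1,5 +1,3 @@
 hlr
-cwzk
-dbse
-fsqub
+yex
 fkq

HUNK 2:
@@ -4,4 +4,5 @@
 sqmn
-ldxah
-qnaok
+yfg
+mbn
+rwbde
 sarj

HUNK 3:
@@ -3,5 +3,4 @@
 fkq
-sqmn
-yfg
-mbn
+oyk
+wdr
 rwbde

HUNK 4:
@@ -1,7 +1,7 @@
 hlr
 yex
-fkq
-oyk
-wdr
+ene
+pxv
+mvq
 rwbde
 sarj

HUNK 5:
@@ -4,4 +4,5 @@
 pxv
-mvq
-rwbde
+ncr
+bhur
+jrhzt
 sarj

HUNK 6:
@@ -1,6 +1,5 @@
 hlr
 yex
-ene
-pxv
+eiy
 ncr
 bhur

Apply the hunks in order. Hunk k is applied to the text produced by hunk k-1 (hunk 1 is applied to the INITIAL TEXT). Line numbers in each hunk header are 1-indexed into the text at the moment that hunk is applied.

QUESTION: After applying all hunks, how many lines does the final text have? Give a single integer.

Answer: 7

Derivation:
Hunk 1: at line 1 remove [cwzk,dbse,fsqub] add [yex] -> 7 lines: hlr yex fkq sqmn ldxah qnaok sarj
Hunk 2: at line 4 remove [ldxah,qnaok] add [yfg,mbn,rwbde] -> 8 lines: hlr yex fkq sqmn yfg mbn rwbde sarj
Hunk 3: at line 3 remove [sqmn,yfg,mbn] add [oyk,wdr] -> 7 lines: hlr yex fkq oyk wdr rwbde sarj
Hunk 4: at line 1 remove [fkq,oyk,wdr] add [ene,pxv,mvq] -> 7 lines: hlr yex ene pxv mvq rwbde sarj
Hunk 5: at line 4 remove [mvq,rwbde] add [ncr,bhur,jrhzt] -> 8 lines: hlr yex ene pxv ncr bhur jrhzt sarj
Hunk 6: at line 1 remove [ene,pxv] add [eiy] -> 7 lines: hlr yex eiy ncr bhur jrhzt sarj
Final line count: 7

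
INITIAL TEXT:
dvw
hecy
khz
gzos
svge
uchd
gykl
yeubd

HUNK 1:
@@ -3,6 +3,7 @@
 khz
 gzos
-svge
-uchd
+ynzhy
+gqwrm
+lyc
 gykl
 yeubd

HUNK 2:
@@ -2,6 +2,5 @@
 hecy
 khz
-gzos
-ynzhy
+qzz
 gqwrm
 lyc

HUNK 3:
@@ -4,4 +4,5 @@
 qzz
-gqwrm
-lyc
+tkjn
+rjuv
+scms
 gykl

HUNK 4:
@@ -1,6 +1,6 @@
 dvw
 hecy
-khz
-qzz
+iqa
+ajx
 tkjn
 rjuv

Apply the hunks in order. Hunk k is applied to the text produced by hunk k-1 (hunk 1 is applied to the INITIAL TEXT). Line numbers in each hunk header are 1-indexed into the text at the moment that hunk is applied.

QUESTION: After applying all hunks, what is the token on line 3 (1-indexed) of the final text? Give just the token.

Answer: iqa

Derivation:
Hunk 1: at line 3 remove [svge,uchd] add [ynzhy,gqwrm,lyc] -> 9 lines: dvw hecy khz gzos ynzhy gqwrm lyc gykl yeubd
Hunk 2: at line 2 remove [gzos,ynzhy] add [qzz] -> 8 lines: dvw hecy khz qzz gqwrm lyc gykl yeubd
Hunk 3: at line 4 remove [gqwrm,lyc] add [tkjn,rjuv,scms] -> 9 lines: dvw hecy khz qzz tkjn rjuv scms gykl yeubd
Hunk 4: at line 1 remove [khz,qzz] add [iqa,ajx] -> 9 lines: dvw hecy iqa ajx tkjn rjuv scms gykl yeubd
Final line 3: iqa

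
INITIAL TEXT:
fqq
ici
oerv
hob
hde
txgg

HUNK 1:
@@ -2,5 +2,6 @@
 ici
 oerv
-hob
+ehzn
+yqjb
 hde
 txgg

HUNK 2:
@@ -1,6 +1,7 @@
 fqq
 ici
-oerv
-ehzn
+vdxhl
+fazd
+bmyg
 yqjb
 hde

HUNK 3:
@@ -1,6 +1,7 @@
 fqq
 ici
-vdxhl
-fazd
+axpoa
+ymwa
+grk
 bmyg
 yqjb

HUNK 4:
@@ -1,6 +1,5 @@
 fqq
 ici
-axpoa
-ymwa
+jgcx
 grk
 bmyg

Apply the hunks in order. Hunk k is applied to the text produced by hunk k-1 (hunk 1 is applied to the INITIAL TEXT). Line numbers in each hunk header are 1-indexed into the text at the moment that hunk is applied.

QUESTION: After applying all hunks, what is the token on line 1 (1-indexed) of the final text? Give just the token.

Hunk 1: at line 2 remove [hob] add [ehzn,yqjb] -> 7 lines: fqq ici oerv ehzn yqjb hde txgg
Hunk 2: at line 1 remove [oerv,ehzn] add [vdxhl,fazd,bmyg] -> 8 lines: fqq ici vdxhl fazd bmyg yqjb hde txgg
Hunk 3: at line 1 remove [vdxhl,fazd] add [axpoa,ymwa,grk] -> 9 lines: fqq ici axpoa ymwa grk bmyg yqjb hde txgg
Hunk 4: at line 1 remove [axpoa,ymwa] add [jgcx] -> 8 lines: fqq ici jgcx grk bmyg yqjb hde txgg
Final line 1: fqq

Answer: fqq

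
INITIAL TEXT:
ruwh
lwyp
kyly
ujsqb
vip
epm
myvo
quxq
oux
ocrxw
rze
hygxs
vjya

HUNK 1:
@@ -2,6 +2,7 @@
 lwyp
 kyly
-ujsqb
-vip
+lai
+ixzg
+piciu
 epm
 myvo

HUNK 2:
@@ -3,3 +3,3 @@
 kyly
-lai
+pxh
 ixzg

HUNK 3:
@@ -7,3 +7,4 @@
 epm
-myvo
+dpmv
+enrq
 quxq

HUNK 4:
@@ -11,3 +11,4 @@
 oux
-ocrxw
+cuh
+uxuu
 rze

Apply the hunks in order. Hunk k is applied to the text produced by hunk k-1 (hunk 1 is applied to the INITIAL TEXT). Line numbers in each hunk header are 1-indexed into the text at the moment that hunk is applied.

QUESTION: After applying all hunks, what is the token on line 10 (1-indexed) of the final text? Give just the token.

Hunk 1: at line 2 remove [ujsqb,vip] add [lai,ixzg,piciu] -> 14 lines: ruwh lwyp kyly lai ixzg piciu epm myvo quxq oux ocrxw rze hygxs vjya
Hunk 2: at line 3 remove [lai] add [pxh] -> 14 lines: ruwh lwyp kyly pxh ixzg piciu epm myvo quxq oux ocrxw rze hygxs vjya
Hunk 3: at line 7 remove [myvo] add [dpmv,enrq] -> 15 lines: ruwh lwyp kyly pxh ixzg piciu epm dpmv enrq quxq oux ocrxw rze hygxs vjya
Hunk 4: at line 11 remove [ocrxw] add [cuh,uxuu] -> 16 lines: ruwh lwyp kyly pxh ixzg piciu epm dpmv enrq quxq oux cuh uxuu rze hygxs vjya
Final line 10: quxq

Answer: quxq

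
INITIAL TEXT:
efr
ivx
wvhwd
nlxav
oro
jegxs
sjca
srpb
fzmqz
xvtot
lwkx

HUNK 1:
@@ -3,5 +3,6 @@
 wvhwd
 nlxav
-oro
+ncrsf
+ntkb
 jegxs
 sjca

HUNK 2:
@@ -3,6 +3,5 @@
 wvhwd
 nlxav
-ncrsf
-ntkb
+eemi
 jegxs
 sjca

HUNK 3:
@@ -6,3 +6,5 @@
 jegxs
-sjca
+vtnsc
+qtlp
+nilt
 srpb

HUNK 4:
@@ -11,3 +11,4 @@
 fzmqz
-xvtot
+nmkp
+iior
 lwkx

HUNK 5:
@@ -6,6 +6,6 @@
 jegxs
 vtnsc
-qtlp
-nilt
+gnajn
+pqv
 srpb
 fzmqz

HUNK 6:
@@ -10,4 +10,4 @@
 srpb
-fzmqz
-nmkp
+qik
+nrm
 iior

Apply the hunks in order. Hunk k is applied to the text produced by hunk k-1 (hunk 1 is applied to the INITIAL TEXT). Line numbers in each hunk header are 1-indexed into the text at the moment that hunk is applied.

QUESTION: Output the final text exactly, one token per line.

Hunk 1: at line 3 remove [oro] add [ncrsf,ntkb] -> 12 lines: efr ivx wvhwd nlxav ncrsf ntkb jegxs sjca srpb fzmqz xvtot lwkx
Hunk 2: at line 3 remove [ncrsf,ntkb] add [eemi] -> 11 lines: efr ivx wvhwd nlxav eemi jegxs sjca srpb fzmqz xvtot lwkx
Hunk 3: at line 6 remove [sjca] add [vtnsc,qtlp,nilt] -> 13 lines: efr ivx wvhwd nlxav eemi jegxs vtnsc qtlp nilt srpb fzmqz xvtot lwkx
Hunk 4: at line 11 remove [xvtot] add [nmkp,iior] -> 14 lines: efr ivx wvhwd nlxav eemi jegxs vtnsc qtlp nilt srpb fzmqz nmkp iior lwkx
Hunk 5: at line 6 remove [qtlp,nilt] add [gnajn,pqv] -> 14 lines: efr ivx wvhwd nlxav eemi jegxs vtnsc gnajn pqv srpb fzmqz nmkp iior lwkx
Hunk 6: at line 10 remove [fzmqz,nmkp] add [qik,nrm] -> 14 lines: efr ivx wvhwd nlxav eemi jegxs vtnsc gnajn pqv srpb qik nrm iior lwkx

Answer: efr
ivx
wvhwd
nlxav
eemi
jegxs
vtnsc
gnajn
pqv
srpb
qik
nrm
iior
lwkx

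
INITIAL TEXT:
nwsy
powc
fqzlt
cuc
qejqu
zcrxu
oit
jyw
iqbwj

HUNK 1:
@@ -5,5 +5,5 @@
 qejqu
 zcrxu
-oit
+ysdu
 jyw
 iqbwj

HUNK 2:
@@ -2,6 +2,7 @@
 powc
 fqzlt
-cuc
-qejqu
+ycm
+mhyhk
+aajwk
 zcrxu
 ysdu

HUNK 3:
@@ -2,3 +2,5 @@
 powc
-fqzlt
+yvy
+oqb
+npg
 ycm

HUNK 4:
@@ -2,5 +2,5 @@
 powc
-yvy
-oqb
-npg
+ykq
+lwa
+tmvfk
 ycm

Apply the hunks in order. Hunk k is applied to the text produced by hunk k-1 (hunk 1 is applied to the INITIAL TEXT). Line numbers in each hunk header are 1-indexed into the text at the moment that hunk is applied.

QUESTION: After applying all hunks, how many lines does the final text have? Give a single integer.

Hunk 1: at line 5 remove [oit] add [ysdu] -> 9 lines: nwsy powc fqzlt cuc qejqu zcrxu ysdu jyw iqbwj
Hunk 2: at line 2 remove [cuc,qejqu] add [ycm,mhyhk,aajwk] -> 10 lines: nwsy powc fqzlt ycm mhyhk aajwk zcrxu ysdu jyw iqbwj
Hunk 3: at line 2 remove [fqzlt] add [yvy,oqb,npg] -> 12 lines: nwsy powc yvy oqb npg ycm mhyhk aajwk zcrxu ysdu jyw iqbwj
Hunk 4: at line 2 remove [yvy,oqb,npg] add [ykq,lwa,tmvfk] -> 12 lines: nwsy powc ykq lwa tmvfk ycm mhyhk aajwk zcrxu ysdu jyw iqbwj
Final line count: 12

Answer: 12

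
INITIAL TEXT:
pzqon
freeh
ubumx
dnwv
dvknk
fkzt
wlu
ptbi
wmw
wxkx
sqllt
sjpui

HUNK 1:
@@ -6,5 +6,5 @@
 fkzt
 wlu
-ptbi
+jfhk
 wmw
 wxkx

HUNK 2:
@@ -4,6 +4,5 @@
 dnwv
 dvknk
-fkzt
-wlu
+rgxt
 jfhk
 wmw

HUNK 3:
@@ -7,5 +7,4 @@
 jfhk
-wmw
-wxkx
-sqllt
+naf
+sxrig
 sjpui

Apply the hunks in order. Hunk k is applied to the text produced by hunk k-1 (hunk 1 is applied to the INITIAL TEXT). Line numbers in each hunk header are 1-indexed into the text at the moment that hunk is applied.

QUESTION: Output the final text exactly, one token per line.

Answer: pzqon
freeh
ubumx
dnwv
dvknk
rgxt
jfhk
naf
sxrig
sjpui

Derivation:
Hunk 1: at line 6 remove [ptbi] add [jfhk] -> 12 lines: pzqon freeh ubumx dnwv dvknk fkzt wlu jfhk wmw wxkx sqllt sjpui
Hunk 2: at line 4 remove [fkzt,wlu] add [rgxt] -> 11 lines: pzqon freeh ubumx dnwv dvknk rgxt jfhk wmw wxkx sqllt sjpui
Hunk 3: at line 7 remove [wmw,wxkx,sqllt] add [naf,sxrig] -> 10 lines: pzqon freeh ubumx dnwv dvknk rgxt jfhk naf sxrig sjpui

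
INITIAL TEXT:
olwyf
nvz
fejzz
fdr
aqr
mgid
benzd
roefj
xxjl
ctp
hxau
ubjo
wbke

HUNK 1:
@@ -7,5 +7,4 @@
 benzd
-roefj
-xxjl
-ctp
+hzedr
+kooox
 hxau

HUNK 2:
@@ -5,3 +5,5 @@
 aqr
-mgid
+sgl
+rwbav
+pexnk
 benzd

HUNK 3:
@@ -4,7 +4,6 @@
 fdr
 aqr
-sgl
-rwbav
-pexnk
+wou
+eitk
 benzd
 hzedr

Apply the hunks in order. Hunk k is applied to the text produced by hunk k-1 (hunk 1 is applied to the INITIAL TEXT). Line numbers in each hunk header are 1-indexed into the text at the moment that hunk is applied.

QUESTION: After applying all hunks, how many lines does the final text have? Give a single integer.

Hunk 1: at line 7 remove [roefj,xxjl,ctp] add [hzedr,kooox] -> 12 lines: olwyf nvz fejzz fdr aqr mgid benzd hzedr kooox hxau ubjo wbke
Hunk 2: at line 5 remove [mgid] add [sgl,rwbav,pexnk] -> 14 lines: olwyf nvz fejzz fdr aqr sgl rwbav pexnk benzd hzedr kooox hxau ubjo wbke
Hunk 3: at line 4 remove [sgl,rwbav,pexnk] add [wou,eitk] -> 13 lines: olwyf nvz fejzz fdr aqr wou eitk benzd hzedr kooox hxau ubjo wbke
Final line count: 13

Answer: 13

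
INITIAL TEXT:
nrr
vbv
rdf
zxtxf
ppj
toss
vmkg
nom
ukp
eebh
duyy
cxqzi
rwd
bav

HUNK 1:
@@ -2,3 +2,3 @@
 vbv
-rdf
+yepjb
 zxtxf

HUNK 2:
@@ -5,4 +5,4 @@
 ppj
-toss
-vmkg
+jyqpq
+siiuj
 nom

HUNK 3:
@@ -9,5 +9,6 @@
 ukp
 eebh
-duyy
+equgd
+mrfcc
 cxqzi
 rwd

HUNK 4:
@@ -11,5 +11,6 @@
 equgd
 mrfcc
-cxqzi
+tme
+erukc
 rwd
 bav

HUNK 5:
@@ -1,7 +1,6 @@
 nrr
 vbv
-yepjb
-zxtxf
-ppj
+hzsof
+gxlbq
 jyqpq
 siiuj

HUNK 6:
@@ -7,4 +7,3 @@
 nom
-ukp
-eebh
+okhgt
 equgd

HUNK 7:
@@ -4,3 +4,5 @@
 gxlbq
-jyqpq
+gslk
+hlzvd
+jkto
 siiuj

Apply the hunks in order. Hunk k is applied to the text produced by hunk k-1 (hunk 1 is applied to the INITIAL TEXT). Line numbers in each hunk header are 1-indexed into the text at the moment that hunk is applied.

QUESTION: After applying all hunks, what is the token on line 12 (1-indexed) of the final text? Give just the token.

Answer: mrfcc

Derivation:
Hunk 1: at line 2 remove [rdf] add [yepjb] -> 14 lines: nrr vbv yepjb zxtxf ppj toss vmkg nom ukp eebh duyy cxqzi rwd bav
Hunk 2: at line 5 remove [toss,vmkg] add [jyqpq,siiuj] -> 14 lines: nrr vbv yepjb zxtxf ppj jyqpq siiuj nom ukp eebh duyy cxqzi rwd bav
Hunk 3: at line 9 remove [duyy] add [equgd,mrfcc] -> 15 lines: nrr vbv yepjb zxtxf ppj jyqpq siiuj nom ukp eebh equgd mrfcc cxqzi rwd bav
Hunk 4: at line 11 remove [cxqzi] add [tme,erukc] -> 16 lines: nrr vbv yepjb zxtxf ppj jyqpq siiuj nom ukp eebh equgd mrfcc tme erukc rwd bav
Hunk 5: at line 1 remove [yepjb,zxtxf,ppj] add [hzsof,gxlbq] -> 15 lines: nrr vbv hzsof gxlbq jyqpq siiuj nom ukp eebh equgd mrfcc tme erukc rwd bav
Hunk 6: at line 7 remove [ukp,eebh] add [okhgt] -> 14 lines: nrr vbv hzsof gxlbq jyqpq siiuj nom okhgt equgd mrfcc tme erukc rwd bav
Hunk 7: at line 4 remove [jyqpq] add [gslk,hlzvd,jkto] -> 16 lines: nrr vbv hzsof gxlbq gslk hlzvd jkto siiuj nom okhgt equgd mrfcc tme erukc rwd bav
Final line 12: mrfcc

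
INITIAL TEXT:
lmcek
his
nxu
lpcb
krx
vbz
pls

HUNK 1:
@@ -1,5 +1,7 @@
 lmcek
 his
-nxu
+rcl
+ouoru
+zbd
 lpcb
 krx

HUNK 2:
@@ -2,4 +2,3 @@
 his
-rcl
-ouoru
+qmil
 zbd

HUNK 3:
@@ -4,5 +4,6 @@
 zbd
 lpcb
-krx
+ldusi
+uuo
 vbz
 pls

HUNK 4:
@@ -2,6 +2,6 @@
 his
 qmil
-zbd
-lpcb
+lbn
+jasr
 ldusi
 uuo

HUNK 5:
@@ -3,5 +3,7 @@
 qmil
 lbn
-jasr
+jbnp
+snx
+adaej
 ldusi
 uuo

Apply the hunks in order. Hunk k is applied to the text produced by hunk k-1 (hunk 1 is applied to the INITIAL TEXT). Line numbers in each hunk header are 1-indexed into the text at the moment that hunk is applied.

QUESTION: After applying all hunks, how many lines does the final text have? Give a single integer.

Answer: 11

Derivation:
Hunk 1: at line 1 remove [nxu] add [rcl,ouoru,zbd] -> 9 lines: lmcek his rcl ouoru zbd lpcb krx vbz pls
Hunk 2: at line 2 remove [rcl,ouoru] add [qmil] -> 8 lines: lmcek his qmil zbd lpcb krx vbz pls
Hunk 3: at line 4 remove [krx] add [ldusi,uuo] -> 9 lines: lmcek his qmil zbd lpcb ldusi uuo vbz pls
Hunk 4: at line 2 remove [zbd,lpcb] add [lbn,jasr] -> 9 lines: lmcek his qmil lbn jasr ldusi uuo vbz pls
Hunk 5: at line 3 remove [jasr] add [jbnp,snx,adaej] -> 11 lines: lmcek his qmil lbn jbnp snx adaej ldusi uuo vbz pls
Final line count: 11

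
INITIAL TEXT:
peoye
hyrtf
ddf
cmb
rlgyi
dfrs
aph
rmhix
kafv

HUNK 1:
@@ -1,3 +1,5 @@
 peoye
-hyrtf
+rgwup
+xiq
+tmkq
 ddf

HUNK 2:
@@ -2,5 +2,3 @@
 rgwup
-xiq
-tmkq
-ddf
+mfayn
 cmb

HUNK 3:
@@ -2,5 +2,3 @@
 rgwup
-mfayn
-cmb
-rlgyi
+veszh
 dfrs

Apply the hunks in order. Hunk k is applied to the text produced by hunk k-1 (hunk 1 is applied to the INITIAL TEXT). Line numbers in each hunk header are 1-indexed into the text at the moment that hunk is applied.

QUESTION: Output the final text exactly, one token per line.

Hunk 1: at line 1 remove [hyrtf] add [rgwup,xiq,tmkq] -> 11 lines: peoye rgwup xiq tmkq ddf cmb rlgyi dfrs aph rmhix kafv
Hunk 2: at line 2 remove [xiq,tmkq,ddf] add [mfayn] -> 9 lines: peoye rgwup mfayn cmb rlgyi dfrs aph rmhix kafv
Hunk 3: at line 2 remove [mfayn,cmb,rlgyi] add [veszh] -> 7 lines: peoye rgwup veszh dfrs aph rmhix kafv

Answer: peoye
rgwup
veszh
dfrs
aph
rmhix
kafv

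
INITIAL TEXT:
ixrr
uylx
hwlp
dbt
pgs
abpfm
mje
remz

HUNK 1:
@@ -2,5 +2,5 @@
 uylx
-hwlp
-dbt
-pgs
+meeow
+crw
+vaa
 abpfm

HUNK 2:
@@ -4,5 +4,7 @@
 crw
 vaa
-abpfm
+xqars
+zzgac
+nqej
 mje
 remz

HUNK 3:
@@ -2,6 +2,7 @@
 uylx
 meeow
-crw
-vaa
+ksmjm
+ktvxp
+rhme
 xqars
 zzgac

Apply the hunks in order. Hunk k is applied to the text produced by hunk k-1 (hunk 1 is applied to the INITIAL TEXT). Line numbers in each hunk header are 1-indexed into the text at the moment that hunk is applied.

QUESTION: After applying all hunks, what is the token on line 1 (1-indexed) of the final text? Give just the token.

Hunk 1: at line 2 remove [hwlp,dbt,pgs] add [meeow,crw,vaa] -> 8 lines: ixrr uylx meeow crw vaa abpfm mje remz
Hunk 2: at line 4 remove [abpfm] add [xqars,zzgac,nqej] -> 10 lines: ixrr uylx meeow crw vaa xqars zzgac nqej mje remz
Hunk 3: at line 2 remove [crw,vaa] add [ksmjm,ktvxp,rhme] -> 11 lines: ixrr uylx meeow ksmjm ktvxp rhme xqars zzgac nqej mje remz
Final line 1: ixrr

Answer: ixrr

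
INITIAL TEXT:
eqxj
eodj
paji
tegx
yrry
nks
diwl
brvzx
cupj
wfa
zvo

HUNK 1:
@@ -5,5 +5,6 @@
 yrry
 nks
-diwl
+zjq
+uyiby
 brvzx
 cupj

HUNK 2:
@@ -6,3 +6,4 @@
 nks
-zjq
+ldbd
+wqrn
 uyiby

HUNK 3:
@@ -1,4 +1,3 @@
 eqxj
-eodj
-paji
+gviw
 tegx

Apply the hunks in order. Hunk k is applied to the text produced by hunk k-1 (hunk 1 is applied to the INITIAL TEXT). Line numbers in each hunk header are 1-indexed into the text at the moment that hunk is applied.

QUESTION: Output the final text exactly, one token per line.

Answer: eqxj
gviw
tegx
yrry
nks
ldbd
wqrn
uyiby
brvzx
cupj
wfa
zvo

Derivation:
Hunk 1: at line 5 remove [diwl] add [zjq,uyiby] -> 12 lines: eqxj eodj paji tegx yrry nks zjq uyiby brvzx cupj wfa zvo
Hunk 2: at line 6 remove [zjq] add [ldbd,wqrn] -> 13 lines: eqxj eodj paji tegx yrry nks ldbd wqrn uyiby brvzx cupj wfa zvo
Hunk 3: at line 1 remove [eodj,paji] add [gviw] -> 12 lines: eqxj gviw tegx yrry nks ldbd wqrn uyiby brvzx cupj wfa zvo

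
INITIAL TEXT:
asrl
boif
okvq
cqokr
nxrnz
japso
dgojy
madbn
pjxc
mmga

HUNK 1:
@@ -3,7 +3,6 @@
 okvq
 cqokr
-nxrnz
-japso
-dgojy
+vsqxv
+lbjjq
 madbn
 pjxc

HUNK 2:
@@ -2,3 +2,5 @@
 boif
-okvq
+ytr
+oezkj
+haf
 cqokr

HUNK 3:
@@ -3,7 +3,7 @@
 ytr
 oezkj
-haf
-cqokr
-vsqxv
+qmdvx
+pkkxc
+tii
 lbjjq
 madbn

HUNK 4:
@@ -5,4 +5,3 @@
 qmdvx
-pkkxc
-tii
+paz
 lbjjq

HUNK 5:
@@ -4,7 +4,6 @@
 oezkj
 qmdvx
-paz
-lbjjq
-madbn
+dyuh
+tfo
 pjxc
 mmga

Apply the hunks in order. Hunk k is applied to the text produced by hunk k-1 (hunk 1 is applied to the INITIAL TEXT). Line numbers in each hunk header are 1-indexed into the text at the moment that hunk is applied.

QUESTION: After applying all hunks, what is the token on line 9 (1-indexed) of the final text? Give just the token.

Answer: mmga

Derivation:
Hunk 1: at line 3 remove [nxrnz,japso,dgojy] add [vsqxv,lbjjq] -> 9 lines: asrl boif okvq cqokr vsqxv lbjjq madbn pjxc mmga
Hunk 2: at line 2 remove [okvq] add [ytr,oezkj,haf] -> 11 lines: asrl boif ytr oezkj haf cqokr vsqxv lbjjq madbn pjxc mmga
Hunk 3: at line 3 remove [haf,cqokr,vsqxv] add [qmdvx,pkkxc,tii] -> 11 lines: asrl boif ytr oezkj qmdvx pkkxc tii lbjjq madbn pjxc mmga
Hunk 4: at line 5 remove [pkkxc,tii] add [paz] -> 10 lines: asrl boif ytr oezkj qmdvx paz lbjjq madbn pjxc mmga
Hunk 5: at line 4 remove [paz,lbjjq,madbn] add [dyuh,tfo] -> 9 lines: asrl boif ytr oezkj qmdvx dyuh tfo pjxc mmga
Final line 9: mmga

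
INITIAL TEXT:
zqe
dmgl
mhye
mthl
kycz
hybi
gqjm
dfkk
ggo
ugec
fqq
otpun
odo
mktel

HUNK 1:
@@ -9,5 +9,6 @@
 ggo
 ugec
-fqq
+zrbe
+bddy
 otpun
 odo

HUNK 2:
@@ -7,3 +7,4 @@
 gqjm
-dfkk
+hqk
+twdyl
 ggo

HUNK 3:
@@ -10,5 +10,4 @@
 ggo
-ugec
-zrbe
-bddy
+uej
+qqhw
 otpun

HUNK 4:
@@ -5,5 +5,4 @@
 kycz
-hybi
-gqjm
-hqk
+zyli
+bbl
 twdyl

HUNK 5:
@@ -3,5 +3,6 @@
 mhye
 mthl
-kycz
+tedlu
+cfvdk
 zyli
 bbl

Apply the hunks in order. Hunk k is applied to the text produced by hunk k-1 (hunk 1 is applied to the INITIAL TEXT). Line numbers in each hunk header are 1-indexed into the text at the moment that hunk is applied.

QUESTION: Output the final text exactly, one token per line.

Answer: zqe
dmgl
mhye
mthl
tedlu
cfvdk
zyli
bbl
twdyl
ggo
uej
qqhw
otpun
odo
mktel

Derivation:
Hunk 1: at line 9 remove [fqq] add [zrbe,bddy] -> 15 lines: zqe dmgl mhye mthl kycz hybi gqjm dfkk ggo ugec zrbe bddy otpun odo mktel
Hunk 2: at line 7 remove [dfkk] add [hqk,twdyl] -> 16 lines: zqe dmgl mhye mthl kycz hybi gqjm hqk twdyl ggo ugec zrbe bddy otpun odo mktel
Hunk 3: at line 10 remove [ugec,zrbe,bddy] add [uej,qqhw] -> 15 lines: zqe dmgl mhye mthl kycz hybi gqjm hqk twdyl ggo uej qqhw otpun odo mktel
Hunk 4: at line 5 remove [hybi,gqjm,hqk] add [zyli,bbl] -> 14 lines: zqe dmgl mhye mthl kycz zyli bbl twdyl ggo uej qqhw otpun odo mktel
Hunk 5: at line 3 remove [kycz] add [tedlu,cfvdk] -> 15 lines: zqe dmgl mhye mthl tedlu cfvdk zyli bbl twdyl ggo uej qqhw otpun odo mktel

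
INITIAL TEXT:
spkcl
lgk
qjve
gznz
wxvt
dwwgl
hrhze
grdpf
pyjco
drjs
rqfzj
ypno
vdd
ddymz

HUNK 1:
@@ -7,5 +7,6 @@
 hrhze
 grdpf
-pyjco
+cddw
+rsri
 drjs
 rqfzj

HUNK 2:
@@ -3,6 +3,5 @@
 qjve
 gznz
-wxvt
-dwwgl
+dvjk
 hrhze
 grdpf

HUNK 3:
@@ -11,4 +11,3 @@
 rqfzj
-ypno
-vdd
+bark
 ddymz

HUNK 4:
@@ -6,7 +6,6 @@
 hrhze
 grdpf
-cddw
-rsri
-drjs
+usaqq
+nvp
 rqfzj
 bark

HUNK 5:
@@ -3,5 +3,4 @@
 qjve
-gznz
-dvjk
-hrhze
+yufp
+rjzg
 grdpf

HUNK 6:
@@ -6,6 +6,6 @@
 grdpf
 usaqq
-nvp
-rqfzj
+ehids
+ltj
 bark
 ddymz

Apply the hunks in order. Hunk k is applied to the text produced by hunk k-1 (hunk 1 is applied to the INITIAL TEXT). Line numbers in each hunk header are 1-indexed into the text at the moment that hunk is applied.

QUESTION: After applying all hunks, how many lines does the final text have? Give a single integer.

Hunk 1: at line 7 remove [pyjco] add [cddw,rsri] -> 15 lines: spkcl lgk qjve gznz wxvt dwwgl hrhze grdpf cddw rsri drjs rqfzj ypno vdd ddymz
Hunk 2: at line 3 remove [wxvt,dwwgl] add [dvjk] -> 14 lines: spkcl lgk qjve gznz dvjk hrhze grdpf cddw rsri drjs rqfzj ypno vdd ddymz
Hunk 3: at line 11 remove [ypno,vdd] add [bark] -> 13 lines: spkcl lgk qjve gznz dvjk hrhze grdpf cddw rsri drjs rqfzj bark ddymz
Hunk 4: at line 6 remove [cddw,rsri,drjs] add [usaqq,nvp] -> 12 lines: spkcl lgk qjve gznz dvjk hrhze grdpf usaqq nvp rqfzj bark ddymz
Hunk 5: at line 3 remove [gznz,dvjk,hrhze] add [yufp,rjzg] -> 11 lines: spkcl lgk qjve yufp rjzg grdpf usaqq nvp rqfzj bark ddymz
Hunk 6: at line 6 remove [nvp,rqfzj] add [ehids,ltj] -> 11 lines: spkcl lgk qjve yufp rjzg grdpf usaqq ehids ltj bark ddymz
Final line count: 11

Answer: 11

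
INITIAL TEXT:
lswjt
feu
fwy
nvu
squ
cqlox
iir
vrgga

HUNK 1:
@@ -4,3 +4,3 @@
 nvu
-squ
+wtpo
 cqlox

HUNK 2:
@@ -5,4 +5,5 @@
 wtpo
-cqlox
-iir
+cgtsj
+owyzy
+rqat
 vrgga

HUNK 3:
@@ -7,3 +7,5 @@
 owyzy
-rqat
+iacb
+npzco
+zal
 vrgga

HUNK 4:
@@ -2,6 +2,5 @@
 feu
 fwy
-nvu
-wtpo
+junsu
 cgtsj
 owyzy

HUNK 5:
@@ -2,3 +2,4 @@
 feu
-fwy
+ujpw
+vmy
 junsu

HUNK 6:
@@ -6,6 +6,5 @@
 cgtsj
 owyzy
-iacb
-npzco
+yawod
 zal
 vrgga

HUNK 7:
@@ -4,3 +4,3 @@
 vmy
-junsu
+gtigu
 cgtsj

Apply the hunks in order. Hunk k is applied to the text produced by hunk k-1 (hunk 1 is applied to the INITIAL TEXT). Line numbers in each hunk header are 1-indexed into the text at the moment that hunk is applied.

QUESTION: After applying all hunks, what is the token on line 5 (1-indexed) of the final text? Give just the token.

Hunk 1: at line 4 remove [squ] add [wtpo] -> 8 lines: lswjt feu fwy nvu wtpo cqlox iir vrgga
Hunk 2: at line 5 remove [cqlox,iir] add [cgtsj,owyzy,rqat] -> 9 lines: lswjt feu fwy nvu wtpo cgtsj owyzy rqat vrgga
Hunk 3: at line 7 remove [rqat] add [iacb,npzco,zal] -> 11 lines: lswjt feu fwy nvu wtpo cgtsj owyzy iacb npzco zal vrgga
Hunk 4: at line 2 remove [nvu,wtpo] add [junsu] -> 10 lines: lswjt feu fwy junsu cgtsj owyzy iacb npzco zal vrgga
Hunk 5: at line 2 remove [fwy] add [ujpw,vmy] -> 11 lines: lswjt feu ujpw vmy junsu cgtsj owyzy iacb npzco zal vrgga
Hunk 6: at line 6 remove [iacb,npzco] add [yawod] -> 10 lines: lswjt feu ujpw vmy junsu cgtsj owyzy yawod zal vrgga
Hunk 7: at line 4 remove [junsu] add [gtigu] -> 10 lines: lswjt feu ujpw vmy gtigu cgtsj owyzy yawod zal vrgga
Final line 5: gtigu

Answer: gtigu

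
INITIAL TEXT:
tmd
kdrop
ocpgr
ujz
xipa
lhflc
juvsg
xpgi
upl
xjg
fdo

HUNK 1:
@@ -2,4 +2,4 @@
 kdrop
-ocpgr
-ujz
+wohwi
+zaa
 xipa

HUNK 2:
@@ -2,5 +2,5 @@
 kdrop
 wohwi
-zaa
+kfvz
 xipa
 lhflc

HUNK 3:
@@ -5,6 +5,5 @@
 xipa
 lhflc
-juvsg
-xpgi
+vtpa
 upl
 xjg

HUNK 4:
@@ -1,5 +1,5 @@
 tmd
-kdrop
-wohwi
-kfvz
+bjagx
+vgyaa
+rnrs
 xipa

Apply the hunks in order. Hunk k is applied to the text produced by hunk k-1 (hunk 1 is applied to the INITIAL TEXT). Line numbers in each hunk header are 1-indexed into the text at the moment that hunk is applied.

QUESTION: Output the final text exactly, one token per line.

Hunk 1: at line 2 remove [ocpgr,ujz] add [wohwi,zaa] -> 11 lines: tmd kdrop wohwi zaa xipa lhflc juvsg xpgi upl xjg fdo
Hunk 2: at line 2 remove [zaa] add [kfvz] -> 11 lines: tmd kdrop wohwi kfvz xipa lhflc juvsg xpgi upl xjg fdo
Hunk 3: at line 5 remove [juvsg,xpgi] add [vtpa] -> 10 lines: tmd kdrop wohwi kfvz xipa lhflc vtpa upl xjg fdo
Hunk 4: at line 1 remove [kdrop,wohwi,kfvz] add [bjagx,vgyaa,rnrs] -> 10 lines: tmd bjagx vgyaa rnrs xipa lhflc vtpa upl xjg fdo

Answer: tmd
bjagx
vgyaa
rnrs
xipa
lhflc
vtpa
upl
xjg
fdo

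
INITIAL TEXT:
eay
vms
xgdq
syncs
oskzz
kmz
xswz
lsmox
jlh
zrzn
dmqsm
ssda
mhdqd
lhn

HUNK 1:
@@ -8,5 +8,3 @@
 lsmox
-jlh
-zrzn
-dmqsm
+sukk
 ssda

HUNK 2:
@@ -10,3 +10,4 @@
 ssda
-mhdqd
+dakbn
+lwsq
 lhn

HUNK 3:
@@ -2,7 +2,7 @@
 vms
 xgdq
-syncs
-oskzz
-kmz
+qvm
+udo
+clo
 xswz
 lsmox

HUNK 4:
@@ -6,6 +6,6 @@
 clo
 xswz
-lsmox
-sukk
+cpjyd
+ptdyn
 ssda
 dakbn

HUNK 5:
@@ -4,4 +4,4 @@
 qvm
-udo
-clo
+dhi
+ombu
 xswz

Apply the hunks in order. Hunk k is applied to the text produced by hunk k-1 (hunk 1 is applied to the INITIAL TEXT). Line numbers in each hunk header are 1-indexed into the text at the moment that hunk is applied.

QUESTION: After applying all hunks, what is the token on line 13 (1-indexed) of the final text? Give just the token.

Hunk 1: at line 8 remove [jlh,zrzn,dmqsm] add [sukk] -> 12 lines: eay vms xgdq syncs oskzz kmz xswz lsmox sukk ssda mhdqd lhn
Hunk 2: at line 10 remove [mhdqd] add [dakbn,lwsq] -> 13 lines: eay vms xgdq syncs oskzz kmz xswz lsmox sukk ssda dakbn lwsq lhn
Hunk 3: at line 2 remove [syncs,oskzz,kmz] add [qvm,udo,clo] -> 13 lines: eay vms xgdq qvm udo clo xswz lsmox sukk ssda dakbn lwsq lhn
Hunk 4: at line 6 remove [lsmox,sukk] add [cpjyd,ptdyn] -> 13 lines: eay vms xgdq qvm udo clo xswz cpjyd ptdyn ssda dakbn lwsq lhn
Hunk 5: at line 4 remove [udo,clo] add [dhi,ombu] -> 13 lines: eay vms xgdq qvm dhi ombu xswz cpjyd ptdyn ssda dakbn lwsq lhn
Final line 13: lhn

Answer: lhn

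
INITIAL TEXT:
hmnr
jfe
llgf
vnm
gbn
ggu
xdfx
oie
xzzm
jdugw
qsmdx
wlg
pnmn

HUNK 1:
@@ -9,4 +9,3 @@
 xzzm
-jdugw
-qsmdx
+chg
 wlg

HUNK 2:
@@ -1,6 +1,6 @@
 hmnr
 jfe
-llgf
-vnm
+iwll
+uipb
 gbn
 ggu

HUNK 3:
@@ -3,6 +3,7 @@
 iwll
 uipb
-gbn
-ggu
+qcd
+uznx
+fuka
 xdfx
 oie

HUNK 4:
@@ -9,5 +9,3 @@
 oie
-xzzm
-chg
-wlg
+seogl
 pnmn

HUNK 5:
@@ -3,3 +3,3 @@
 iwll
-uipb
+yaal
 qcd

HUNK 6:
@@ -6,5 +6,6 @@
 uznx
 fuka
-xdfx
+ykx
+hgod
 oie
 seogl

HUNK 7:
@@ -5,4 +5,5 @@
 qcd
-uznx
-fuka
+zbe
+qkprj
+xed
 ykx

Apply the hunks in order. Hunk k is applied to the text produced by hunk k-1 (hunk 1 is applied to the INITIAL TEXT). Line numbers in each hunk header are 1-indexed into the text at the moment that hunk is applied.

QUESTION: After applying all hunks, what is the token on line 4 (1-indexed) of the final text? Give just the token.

Answer: yaal

Derivation:
Hunk 1: at line 9 remove [jdugw,qsmdx] add [chg] -> 12 lines: hmnr jfe llgf vnm gbn ggu xdfx oie xzzm chg wlg pnmn
Hunk 2: at line 1 remove [llgf,vnm] add [iwll,uipb] -> 12 lines: hmnr jfe iwll uipb gbn ggu xdfx oie xzzm chg wlg pnmn
Hunk 3: at line 3 remove [gbn,ggu] add [qcd,uznx,fuka] -> 13 lines: hmnr jfe iwll uipb qcd uznx fuka xdfx oie xzzm chg wlg pnmn
Hunk 4: at line 9 remove [xzzm,chg,wlg] add [seogl] -> 11 lines: hmnr jfe iwll uipb qcd uznx fuka xdfx oie seogl pnmn
Hunk 5: at line 3 remove [uipb] add [yaal] -> 11 lines: hmnr jfe iwll yaal qcd uznx fuka xdfx oie seogl pnmn
Hunk 6: at line 6 remove [xdfx] add [ykx,hgod] -> 12 lines: hmnr jfe iwll yaal qcd uznx fuka ykx hgod oie seogl pnmn
Hunk 7: at line 5 remove [uznx,fuka] add [zbe,qkprj,xed] -> 13 lines: hmnr jfe iwll yaal qcd zbe qkprj xed ykx hgod oie seogl pnmn
Final line 4: yaal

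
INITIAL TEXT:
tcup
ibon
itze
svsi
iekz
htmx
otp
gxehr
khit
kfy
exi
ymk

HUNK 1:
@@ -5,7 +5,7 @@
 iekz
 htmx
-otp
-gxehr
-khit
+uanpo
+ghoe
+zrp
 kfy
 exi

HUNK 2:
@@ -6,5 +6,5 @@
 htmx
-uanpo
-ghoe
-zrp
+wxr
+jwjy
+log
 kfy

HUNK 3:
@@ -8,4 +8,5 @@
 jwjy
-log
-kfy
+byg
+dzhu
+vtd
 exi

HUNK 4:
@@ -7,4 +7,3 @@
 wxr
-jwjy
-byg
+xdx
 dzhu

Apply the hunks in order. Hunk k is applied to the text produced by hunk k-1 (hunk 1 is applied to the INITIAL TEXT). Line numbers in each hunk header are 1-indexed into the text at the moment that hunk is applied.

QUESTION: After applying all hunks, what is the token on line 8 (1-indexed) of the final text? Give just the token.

Hunk 1: at line 5 remove [otp,gxehr,khit] add [uanpo,ghoe,zrp] -> 12 lines: tcup ibon itze svsi iekz htmx uanpo ghoe zrp kfy exi ymk
Hunk 2: at line 6 remove [uanpo,ghoe,zrp] add [wxr,jwjy,log] -> 12 lines: tcup ibon itze svsi iekz htmx wxr jwjy log kfy exi ymk
Hunk 3: at line 8 remove [log,kfy] add [byg,dzhu,vtd] -> 13 lines: tcup ibon itze svsi iekz htmx wxr jwjy byg dzhu vtd exi ymk
Hunk 4: at line 7 remove [jwjy,byg] add [xdx] -> 12 lines: tcup ibon itze svsi iekz htmx wxr xdx dzhu vtd exi ymk
Final line 8: xdx

Answer: xdx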